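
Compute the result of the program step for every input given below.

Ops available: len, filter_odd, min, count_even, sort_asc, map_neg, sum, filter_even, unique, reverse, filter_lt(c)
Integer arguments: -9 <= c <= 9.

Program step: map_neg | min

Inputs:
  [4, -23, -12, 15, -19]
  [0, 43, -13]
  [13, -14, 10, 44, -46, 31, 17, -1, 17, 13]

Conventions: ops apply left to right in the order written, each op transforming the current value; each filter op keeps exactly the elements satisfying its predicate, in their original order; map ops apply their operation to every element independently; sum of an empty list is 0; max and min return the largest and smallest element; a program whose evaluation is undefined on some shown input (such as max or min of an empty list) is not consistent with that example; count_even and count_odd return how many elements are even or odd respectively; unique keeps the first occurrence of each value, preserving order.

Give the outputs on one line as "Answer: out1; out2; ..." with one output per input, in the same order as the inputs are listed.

Execution, op by op:
  [4, -23, -12, 15, -19] -> [-4, 23, 12, -15, 19] -> -15
  [0, 43, -13] -> [0, -43, 13] -> -43
  [13, -14, 10, 44, -46, 31, 17, -1, 17, 13] -> [-13, 14, -10, -44, 46, -31, -17, 1, -17, -13] -> -44

-15; -43; -44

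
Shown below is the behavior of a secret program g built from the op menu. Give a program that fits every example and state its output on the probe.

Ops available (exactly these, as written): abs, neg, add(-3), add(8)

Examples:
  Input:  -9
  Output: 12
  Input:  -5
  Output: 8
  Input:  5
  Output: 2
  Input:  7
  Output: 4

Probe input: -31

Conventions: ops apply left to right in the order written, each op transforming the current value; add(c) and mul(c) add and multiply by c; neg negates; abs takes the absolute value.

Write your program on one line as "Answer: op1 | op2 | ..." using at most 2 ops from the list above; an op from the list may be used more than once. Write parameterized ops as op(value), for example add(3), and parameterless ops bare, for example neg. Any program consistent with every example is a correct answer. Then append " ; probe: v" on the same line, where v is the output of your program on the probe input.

add(-3) | abs ; probe: 34

Check, running the answer program on each example:
  -9 -> -12 -> 12
  -5 -> -8 -> 8
  5 -> 2 -> 2
  7 -> 4 -> 4
  probe: -31 -> -34 -> 34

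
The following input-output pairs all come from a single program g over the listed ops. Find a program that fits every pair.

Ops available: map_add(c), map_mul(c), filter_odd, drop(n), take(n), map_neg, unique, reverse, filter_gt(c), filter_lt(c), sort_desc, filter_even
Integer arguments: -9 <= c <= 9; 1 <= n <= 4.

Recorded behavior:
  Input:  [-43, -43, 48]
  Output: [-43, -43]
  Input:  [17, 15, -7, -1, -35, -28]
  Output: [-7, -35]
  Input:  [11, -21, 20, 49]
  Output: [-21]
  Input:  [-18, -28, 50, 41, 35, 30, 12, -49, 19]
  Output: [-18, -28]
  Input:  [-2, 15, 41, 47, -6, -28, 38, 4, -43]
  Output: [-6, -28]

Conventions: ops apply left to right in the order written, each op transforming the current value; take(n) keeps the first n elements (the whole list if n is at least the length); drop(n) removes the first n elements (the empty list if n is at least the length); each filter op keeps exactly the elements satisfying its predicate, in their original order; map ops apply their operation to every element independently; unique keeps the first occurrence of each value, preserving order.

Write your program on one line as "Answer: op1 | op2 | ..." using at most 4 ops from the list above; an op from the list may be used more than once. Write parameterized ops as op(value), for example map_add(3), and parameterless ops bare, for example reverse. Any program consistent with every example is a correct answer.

filter_lt(8) | filter_lt(-4) | take(2)

Check, running the answer program on each example:
  [-43, -43, 48] -> [-43, -43] -> [-43, -43] -> [-43, -43]
  [17, 15, -7, -1, -35, -28] -> [-7, -1, -35, -28] -> [-7, -35, -28] -> [-7, -35]
  [11, -21, 20, 49] -> [-21] -> [-21] -> [-21]
  [-18, -28, 50, 41, 35, 30, 12, -49, 19] -> [-18, -28, -49] -> [-18, -28, -49] -> [-18, -28]
  [-2, 15, 41, 47, -6, -28, 38, 4, -43] -> [-2, -6, -28, 4, -43] -> [-6, -28, -43] -> [-6, -28]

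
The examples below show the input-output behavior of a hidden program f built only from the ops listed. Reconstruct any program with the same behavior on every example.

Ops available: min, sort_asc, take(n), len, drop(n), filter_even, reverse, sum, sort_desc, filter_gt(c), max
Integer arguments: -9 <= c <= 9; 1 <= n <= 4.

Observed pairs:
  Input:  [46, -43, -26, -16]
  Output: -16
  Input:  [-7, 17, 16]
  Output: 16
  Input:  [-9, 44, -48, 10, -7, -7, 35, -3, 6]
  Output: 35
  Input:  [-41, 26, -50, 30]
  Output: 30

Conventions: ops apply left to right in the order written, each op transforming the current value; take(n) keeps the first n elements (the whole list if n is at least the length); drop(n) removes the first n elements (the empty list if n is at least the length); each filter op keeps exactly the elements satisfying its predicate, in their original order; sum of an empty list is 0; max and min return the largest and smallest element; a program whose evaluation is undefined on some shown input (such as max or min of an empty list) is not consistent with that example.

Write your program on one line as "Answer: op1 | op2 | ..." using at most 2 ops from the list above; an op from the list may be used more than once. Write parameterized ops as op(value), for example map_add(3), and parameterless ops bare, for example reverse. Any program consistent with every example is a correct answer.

drop(2) | max

Check, running the answer program on each example:
  [46, -43, -26, -16] -> [-26, -16] -> -16
  [-7, 17, 16] -> [16] -> 16
  [-9, 44, -48, 10, -7, -7, 35, -3, 6] -> [-48, 10, -7, -7, 35, -3, 6] -> 35
  [-41, 26, -50, 30] -> [-50, 30] -> 30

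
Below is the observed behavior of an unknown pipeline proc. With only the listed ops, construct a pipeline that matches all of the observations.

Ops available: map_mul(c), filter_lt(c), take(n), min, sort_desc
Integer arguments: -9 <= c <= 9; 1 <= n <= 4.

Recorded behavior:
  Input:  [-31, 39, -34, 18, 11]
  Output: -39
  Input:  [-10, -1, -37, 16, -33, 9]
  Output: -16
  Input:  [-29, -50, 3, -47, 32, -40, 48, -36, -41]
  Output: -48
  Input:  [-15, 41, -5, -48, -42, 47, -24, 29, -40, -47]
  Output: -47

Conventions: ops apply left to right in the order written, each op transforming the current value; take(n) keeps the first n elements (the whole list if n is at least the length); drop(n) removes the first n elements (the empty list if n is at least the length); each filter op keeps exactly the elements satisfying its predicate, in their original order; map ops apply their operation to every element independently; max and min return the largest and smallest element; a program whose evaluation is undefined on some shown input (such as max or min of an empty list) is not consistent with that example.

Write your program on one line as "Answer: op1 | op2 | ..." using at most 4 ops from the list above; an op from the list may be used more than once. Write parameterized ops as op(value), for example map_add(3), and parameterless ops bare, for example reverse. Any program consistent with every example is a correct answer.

sort_desc | map_mul(-1) | filter_lt(3) | min

Check, running the answer program on each example:
  [-31, 39, -34, 18, 11] -> [39, 18, 11, -31, -34] -> [-39, -18, -11, 31, 34] -> [-39, -18, -11] -> -39
  [-10, -1, -37, 16, -33, 9] -> [16, 9, -1, -10, -33, -37] -> [-16, -9, 1, 10, 33, 37] -> [-16, -9, 1] -> -16
  [-29, -50, 3, -47, 32, -40, 48, -36, -41] -> [48, 32, 3, -29, -36, -40, -41, -47, -50] -> [-48, -32, -3, 29, 36, 40, 41, 47, 50] -> [-48, -32, -3] -> -48
  [-15, 41, -5, -48, -42, 47, -24, 29, -40, -47] -> [47, 41, 29, -5, -15, -24, -40, -42, -47, -48] -> [-47, -41, -29, 5, 15, 24, 40, 42, 47, 48] -> [-47, -41, -29] -> -47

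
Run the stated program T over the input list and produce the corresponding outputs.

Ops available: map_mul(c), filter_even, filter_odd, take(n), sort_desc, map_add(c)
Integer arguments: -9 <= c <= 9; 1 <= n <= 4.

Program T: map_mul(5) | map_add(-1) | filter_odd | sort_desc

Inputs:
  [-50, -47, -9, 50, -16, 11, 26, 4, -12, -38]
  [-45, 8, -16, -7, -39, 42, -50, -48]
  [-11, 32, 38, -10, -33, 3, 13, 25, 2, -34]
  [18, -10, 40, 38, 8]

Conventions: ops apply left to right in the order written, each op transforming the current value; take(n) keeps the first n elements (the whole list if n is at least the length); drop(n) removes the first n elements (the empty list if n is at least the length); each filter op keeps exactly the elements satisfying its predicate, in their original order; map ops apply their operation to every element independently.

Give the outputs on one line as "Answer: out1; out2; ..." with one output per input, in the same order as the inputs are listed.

[249, 129, 19, -61, -81, -191, -251]; [209, 39, -81, -241, -251]; [189, 159, 9, -51, -171]; [199, 189, 89, 39, -51]

Execution, op by op:
  [-50, -47, -9, 50, -16, 11, 26, 4, -12, -38] -> [-250, -235, -45, 250, -80, 55, 130, 20, -60, -190] -> [-251, -236, -46, 249, -81, 54, 129, 19, -61, -191] -> [-251, 249, -81, 129, 19, -61, -191] -> [249, 129, 19, -61, -81, -191, -251]
  [-45, 8, -16, -7, -39, 42, -50, -48] -> [-225, 40, -80, -35, -195, 210, -250, -240] -> [-226, 39, -81, -36, -196, 209, -251, -241] -> [39, -81, 209, -251, -241] -> [209, 39, -81, -241, -251]
  [-11, 32, 38, -10, -33, 3, 13, 25, 2, -34] -> [-55, 160, 190, -50, -165, 15, 65, 125, 10, -170] -> [-56, 159, 189, -51, -166, 14, 64, 124, 9, -171] -> [159, 189, -51, 9, -171] -> [189, 159, 9, -51, -171]
  [18, -10, 40, 38, 8] -> [90, -50, 200, 190, 40] -> [89, -51, 199, 189, 39] -> [89, -51, 199, 189, 39] -> [199, 189, 89, 39, -51]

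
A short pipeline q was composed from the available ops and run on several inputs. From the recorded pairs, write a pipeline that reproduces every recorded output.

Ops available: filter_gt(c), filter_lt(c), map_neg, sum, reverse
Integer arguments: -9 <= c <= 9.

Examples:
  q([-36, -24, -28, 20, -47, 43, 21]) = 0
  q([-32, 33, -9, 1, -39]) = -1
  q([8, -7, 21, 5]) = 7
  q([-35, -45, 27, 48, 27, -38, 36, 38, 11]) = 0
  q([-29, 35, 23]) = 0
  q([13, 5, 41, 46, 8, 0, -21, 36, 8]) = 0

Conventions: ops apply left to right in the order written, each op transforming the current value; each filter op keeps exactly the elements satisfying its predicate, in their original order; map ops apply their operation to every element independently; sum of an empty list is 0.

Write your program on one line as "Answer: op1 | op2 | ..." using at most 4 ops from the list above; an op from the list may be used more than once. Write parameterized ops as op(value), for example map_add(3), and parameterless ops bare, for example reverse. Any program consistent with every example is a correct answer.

map_neg | filter_lt(9) | filter_gt(-4) | sum

Check, running the answer program on each example:
  [-36, -24, -28, 20, -47, 43, 21] -> [36, 24, 28, -20, 47, -43, -21] -> [-20, -43, -21] -> [] -> 0
  [-32, 33, -9, 1, -39] -> [32, -33, 9, -1, 39] -> [-33, -1] -> [-1] -> -1
  [8, -7, 21, 5] -> [-8, 7, -21, -5] -> [-8, 7, -21, -5] -> [7] -> 7
  [-35, -45, 27, 48, 27, -38, 36, 38, 11] -> [35, 45, -27, -48, -27, 38, -36, -38, -11] -> [-27, -48, -27, -36, -38, -11] -> [] -> 0
  [-29, 35, 23] -> [29, -35, -23] -> [-35, -23] -> [] -> 0
  [13, 5, 41, 46, 8, 0, -21, 36, 8] -> [-13, -5, -41, -46, -8, 0, 21, -36, -8] -> [-13, -5, -41, -46, -8, 0, -36, -8] -> [0] -> 0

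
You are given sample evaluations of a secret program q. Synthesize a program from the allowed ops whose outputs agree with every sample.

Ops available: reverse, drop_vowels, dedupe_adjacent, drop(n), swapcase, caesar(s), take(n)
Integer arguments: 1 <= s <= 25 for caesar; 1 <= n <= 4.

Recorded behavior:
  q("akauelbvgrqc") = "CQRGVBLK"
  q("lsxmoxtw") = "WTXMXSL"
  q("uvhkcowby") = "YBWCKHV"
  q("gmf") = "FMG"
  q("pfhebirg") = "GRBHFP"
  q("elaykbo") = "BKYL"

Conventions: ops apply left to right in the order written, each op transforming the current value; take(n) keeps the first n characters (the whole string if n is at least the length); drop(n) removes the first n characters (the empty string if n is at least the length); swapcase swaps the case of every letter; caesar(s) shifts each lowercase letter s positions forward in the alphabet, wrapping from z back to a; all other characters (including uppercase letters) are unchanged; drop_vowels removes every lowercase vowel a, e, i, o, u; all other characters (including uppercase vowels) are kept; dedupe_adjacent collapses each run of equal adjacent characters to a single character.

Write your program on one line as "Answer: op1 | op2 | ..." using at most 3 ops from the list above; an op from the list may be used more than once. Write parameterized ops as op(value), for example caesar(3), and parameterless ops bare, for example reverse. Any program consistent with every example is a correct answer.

drop_vowels | reverse | swapcase

Check, running the answer program on each example:
  "akauelbvgrqc" -> "klbvgrqc" -> "cqrgvblk" -> "CQRGVBLK"
  "lsxmoxtw" -> "lsxmxtw" -> "wtxmxsl" -> "WTXMXSL"
  "uvhkcowby" -> "vhkcwby" -> "ybwckhv" -> "YBWCKHV"
  "gmf" -> "gmf" -> "fmg" -> "FMG"
  "pfhebirg" -> "pfhbrg" -> "grbhfp" -> "GRBHFP"
  "elaykbo" -> "lykb" -> "bkyl" -> "BKYL"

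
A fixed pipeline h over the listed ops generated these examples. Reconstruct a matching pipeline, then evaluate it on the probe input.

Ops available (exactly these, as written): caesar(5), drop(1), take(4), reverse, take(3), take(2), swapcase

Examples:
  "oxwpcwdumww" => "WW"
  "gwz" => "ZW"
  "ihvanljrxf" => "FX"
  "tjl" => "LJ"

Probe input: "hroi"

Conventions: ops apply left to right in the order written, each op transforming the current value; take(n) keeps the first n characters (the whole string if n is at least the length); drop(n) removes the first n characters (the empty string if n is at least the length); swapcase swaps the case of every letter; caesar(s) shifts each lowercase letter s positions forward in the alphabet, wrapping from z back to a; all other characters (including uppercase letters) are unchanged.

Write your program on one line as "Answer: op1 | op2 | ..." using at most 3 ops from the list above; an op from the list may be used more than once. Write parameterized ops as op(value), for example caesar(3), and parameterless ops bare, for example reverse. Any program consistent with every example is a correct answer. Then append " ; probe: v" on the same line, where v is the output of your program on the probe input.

reverse | take(2) | swapcase ; probe: "IO"

Check, running the answer program on each example:
  "oxwpcwdumww" -> "wwmudwcpwxo" -> "ww" -> "WW"
  "gwz" -> "zwg" -> "zw" -> "ZW"
  "ihvanljrxf" -> "fxrjlnavhi" -> "fx" -> "FX"
  "tjl" -> "ljt" -> "lj" -> "LJ"
  probe: "hroi" -> "iorh" -> "io" -> "IO"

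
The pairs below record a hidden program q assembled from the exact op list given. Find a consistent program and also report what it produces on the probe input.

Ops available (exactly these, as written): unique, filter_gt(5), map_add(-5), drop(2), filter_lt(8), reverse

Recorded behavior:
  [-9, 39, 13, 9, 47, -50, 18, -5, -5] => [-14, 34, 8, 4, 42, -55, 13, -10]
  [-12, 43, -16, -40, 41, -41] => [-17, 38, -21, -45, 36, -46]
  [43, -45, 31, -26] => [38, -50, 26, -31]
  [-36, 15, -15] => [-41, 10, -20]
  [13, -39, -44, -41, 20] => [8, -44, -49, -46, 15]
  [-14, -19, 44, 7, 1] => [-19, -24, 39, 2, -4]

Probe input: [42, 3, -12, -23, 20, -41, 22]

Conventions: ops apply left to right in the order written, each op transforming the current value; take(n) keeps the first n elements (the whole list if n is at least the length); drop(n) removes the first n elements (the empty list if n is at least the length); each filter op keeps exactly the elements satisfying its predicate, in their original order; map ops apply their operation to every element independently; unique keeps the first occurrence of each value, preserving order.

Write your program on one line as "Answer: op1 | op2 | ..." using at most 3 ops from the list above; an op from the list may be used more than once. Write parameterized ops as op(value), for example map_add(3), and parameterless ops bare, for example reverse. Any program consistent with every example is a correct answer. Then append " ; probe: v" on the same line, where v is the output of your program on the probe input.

unique | map_add(-5) ; probe: [37, -2, -17, -28, 15, -46, 17]

Check, running the answer program on each example:
  [-9, 39, 13, 9, 47, -50, 18, -5, -5] -> [-9, 39, 13, 9, 47, -50, 18, -5] -> [-14, 34, 8, 4, 42, -55, 13, -10]
  [-12, 43, -16, -40, 41, -41] -> [-12, 43, -16, -40, 41, -41] -> [-17, 38, -21, -45, 36, -46]
  [43, -45, 31, -26] -> [43, -45, 31, -26] -> [38, -50, 26, -31]
  [-36, 15, -15] -> [-36, 15, -15] -> [-41, 10, -20]
  [13, -39, -44, -41, 20] -> [13, -39, -44, -41, 20] -> [8, -44, -49, -46, 15]
  [-14, -19, 44, 7, 1] -> [-14, -19, 44, 7, 1] -> [-19, -24, 39, 2, -4]
  probe: [42, 3, -12, -23, 20, -41, 22] -> [42, 3, -12, -23, 20, -41, 22] -> [37, -2, -17, -28, 15, -46, 17]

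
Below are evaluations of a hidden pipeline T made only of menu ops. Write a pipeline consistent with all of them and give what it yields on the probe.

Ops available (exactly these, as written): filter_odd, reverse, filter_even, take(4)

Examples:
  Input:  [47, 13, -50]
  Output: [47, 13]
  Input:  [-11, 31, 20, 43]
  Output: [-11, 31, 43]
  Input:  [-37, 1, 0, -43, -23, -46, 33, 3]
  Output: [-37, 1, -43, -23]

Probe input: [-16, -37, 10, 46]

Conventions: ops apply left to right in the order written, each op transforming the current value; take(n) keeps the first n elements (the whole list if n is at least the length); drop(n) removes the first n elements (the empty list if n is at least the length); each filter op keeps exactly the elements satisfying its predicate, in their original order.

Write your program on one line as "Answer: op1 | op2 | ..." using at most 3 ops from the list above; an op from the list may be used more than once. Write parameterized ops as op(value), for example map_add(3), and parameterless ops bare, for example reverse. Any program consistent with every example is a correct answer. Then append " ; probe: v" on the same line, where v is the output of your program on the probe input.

filter_odd | take(4) ; probe: [-37]

Check, running the answer program on each example:
  [47, 13, -50] -> [47, 13] -> [47, 13]
  [-11, 31, 20, 43] -> [-11, 31, 43] -> [-11, 31, 43]
  [-37, 1, 0, -43, -23, -46, 33, 3] -> [-37, 1, -43, -23, 33, 3] -> [-37, 1, -43, -23]
  probe: [-16, -37, 10, 46] -> [-37] -> [-37]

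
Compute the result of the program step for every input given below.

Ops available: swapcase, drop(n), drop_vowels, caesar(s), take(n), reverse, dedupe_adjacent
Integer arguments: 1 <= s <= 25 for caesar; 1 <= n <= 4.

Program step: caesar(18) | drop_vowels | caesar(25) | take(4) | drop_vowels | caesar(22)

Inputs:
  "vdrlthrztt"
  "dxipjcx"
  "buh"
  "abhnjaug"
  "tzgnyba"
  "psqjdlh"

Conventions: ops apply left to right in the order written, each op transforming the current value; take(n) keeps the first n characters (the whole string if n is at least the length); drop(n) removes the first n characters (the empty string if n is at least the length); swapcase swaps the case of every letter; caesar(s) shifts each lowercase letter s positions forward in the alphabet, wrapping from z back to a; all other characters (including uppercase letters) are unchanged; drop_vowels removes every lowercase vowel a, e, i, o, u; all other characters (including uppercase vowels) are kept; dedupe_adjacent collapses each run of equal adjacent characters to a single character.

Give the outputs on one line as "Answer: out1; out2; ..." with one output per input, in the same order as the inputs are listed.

Execution, op by op:
  "vdrlthrztt" -> "nvjdlzjrll" -> "nvjdlzjrll" -> "muickyiqkk" -> "muic" -> "mc" -> "iy"
  "dxipjcx" -> "vpahbup" -> "vphbp" -> "uogao" -> "uoga" -> "g" -> "c"
  "buh" -> "tmz" -> "tmz" -> "sly" -> "sly" -> "sly" -> "ohu"
  "abhnjaug" -> "stzfbsmy" -> "stzfbsmy" -> "rsyearlx" -> "rsye" -> "rsy" -> "nou"
  "tzgnyba" -> "lryfqts" -> "lryfqts" -> "kqxepsr" -> "kqxe" -> "kqx" -> "gmt"
  "psqjdlh" -> "hkibvdz" -> "hkbvdz" -> "gjaucy" -> "gjau" -> "gj" -> "cf"

"iy"; "c"; "ohu"; "nou"; "gmt"; "cf"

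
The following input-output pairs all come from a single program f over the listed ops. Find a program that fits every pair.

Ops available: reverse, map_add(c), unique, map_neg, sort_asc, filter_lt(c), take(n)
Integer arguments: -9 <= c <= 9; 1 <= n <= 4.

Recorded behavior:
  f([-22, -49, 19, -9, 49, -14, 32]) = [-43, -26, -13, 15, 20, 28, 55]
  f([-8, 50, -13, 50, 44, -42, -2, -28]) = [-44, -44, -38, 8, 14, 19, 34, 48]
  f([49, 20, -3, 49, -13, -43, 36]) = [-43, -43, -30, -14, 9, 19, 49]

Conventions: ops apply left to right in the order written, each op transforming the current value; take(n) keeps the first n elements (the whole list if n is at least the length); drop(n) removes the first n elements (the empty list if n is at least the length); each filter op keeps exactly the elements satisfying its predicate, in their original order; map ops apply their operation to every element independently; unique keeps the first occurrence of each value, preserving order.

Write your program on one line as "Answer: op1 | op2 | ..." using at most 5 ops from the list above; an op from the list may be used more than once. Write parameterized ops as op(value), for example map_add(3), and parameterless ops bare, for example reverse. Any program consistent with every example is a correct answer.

sort_asc | map_add(-6) | map_neg | sort_asc

Check, running the answer program on each example:
  [-22, -49, 19, -9, 49, -14, 32] -> [-49, -22, -14, -9, 19, 32, 49] -> [-55, -28, -20, -15, 13, 26, 43] -> [55, 28, 20, 15, -13, -26, -43] -> [-43, -26, -13, 15, 20, 28, 55]
  [-8, 50, -13, 50, 44, -42, -2, -28] -> [-42, -28, -13, -8, -2, 44, 50, 50] -> [-48, -34, -19, -14, -8, 38, 44, 44] -> [48, 34, 19, 14, 8, -38, -44, -44] -> [-44, -44, -38, 8, 14, 19, 34, 48]
  [49, 20, -3, 49, -13, -43, 36] -> [-43, -13, -3, 20, 36, 49, 49] -> [-49, -19, -9, 14, 30, 43, 43] -> [49, 19, 9, -14, -30, -43, -43] -> [-43, -43, -30, -14, 9, 19, 49]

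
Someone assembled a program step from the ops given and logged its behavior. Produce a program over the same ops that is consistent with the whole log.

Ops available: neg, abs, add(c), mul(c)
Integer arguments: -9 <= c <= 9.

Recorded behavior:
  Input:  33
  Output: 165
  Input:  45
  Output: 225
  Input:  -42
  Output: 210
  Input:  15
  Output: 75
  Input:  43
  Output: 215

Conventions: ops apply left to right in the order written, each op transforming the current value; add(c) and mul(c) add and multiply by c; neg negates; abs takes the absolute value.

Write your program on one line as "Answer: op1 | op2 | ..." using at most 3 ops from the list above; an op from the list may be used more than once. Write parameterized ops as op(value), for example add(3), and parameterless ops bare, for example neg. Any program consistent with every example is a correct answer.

abs | mul(-5) | abs

Check, running the answer program on each example:
  33 -> 33 -> -165 -> 165
  45 -> 45 -> -225 -> 225
  -42 -> 42 -> -210 -> 210
  15 -> 15 -> -75 -> 75
  43 -> 43 -> -215 -> 215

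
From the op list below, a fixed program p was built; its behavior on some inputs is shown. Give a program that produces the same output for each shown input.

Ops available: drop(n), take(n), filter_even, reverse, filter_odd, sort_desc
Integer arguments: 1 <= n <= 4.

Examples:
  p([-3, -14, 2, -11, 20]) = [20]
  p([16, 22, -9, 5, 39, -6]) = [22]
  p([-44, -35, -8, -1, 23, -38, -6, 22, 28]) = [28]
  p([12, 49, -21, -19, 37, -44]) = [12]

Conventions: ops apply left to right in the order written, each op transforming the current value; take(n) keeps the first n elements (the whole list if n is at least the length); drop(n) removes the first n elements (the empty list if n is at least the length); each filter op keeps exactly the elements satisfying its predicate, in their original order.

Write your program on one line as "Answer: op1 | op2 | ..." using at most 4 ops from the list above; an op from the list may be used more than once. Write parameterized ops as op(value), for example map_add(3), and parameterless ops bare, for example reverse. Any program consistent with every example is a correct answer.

filter_even | sort_desc | take(1)

Check, running the answer program on each example:
  [-3, -14, 2, -11, 20] -> [-14, 2, 20] -> [20, 2, -14] -> [20]
  [16, 22, -9, 5, 39, -6] -> [16, 22, -6] -> [22, 16, -6] -> [22]
  [-44, -35, -8, -1, 23, -38, -6, 22, 28] -> [-44, -8, -38, -6, 22, 28] -> [28, 22, -6, -8, -38, -44] -> [28]
  [12, 49, -21, -19, 37, -44] -> [12, -44] -> [12, -44] -> [12]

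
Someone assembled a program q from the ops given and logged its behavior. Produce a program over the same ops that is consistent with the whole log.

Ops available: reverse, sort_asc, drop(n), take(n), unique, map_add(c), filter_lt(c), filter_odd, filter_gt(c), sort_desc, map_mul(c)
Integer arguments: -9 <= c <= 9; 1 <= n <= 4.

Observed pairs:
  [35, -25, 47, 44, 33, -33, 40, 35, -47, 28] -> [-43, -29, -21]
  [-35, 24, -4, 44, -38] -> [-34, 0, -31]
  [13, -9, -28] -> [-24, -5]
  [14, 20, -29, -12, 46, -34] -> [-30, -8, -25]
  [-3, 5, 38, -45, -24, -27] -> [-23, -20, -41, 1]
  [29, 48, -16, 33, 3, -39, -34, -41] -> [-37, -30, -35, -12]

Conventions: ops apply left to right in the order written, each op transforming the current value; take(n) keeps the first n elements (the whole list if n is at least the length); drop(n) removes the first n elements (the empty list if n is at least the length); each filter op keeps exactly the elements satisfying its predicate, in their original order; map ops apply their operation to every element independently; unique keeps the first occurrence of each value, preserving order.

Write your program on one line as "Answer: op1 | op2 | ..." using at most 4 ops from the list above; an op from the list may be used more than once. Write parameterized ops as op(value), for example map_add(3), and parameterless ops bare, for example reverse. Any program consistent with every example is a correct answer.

filter_lt(-2) | reverse | map_add(1) | map_add(3)

Check, running the answer program on each example:
  [35, -25, 47, 44, 33, -33, 40, 35, -47, 28] -> [-25, -33, -47] -> [-47, -33, -25] -> [-46, -32, -24] -> [-43, -29, -21]
  [-35, 24, -4, 44, -38] -> [-35, -4, -38] -> [-38, -4, -35] -> [-37, -3, -34] -> [-34, 0, -31]
  [13, -9, -28] -> [-9, -28] -> [-28, -9] -> [-27, -8] -> [-24, -5]
  [14, 20, -29, -12, 46, -34] -> [-29, -12, -34] -> [-34, -12, -29] -> [-33, -11, -28] -> [-30, -8, -25]
  [-3, 5, 38, -45, -24, -27] -> [-3, -45, -24, -27] -> [-27, -24, -45, -3] -> [-26, -23, -44, -2] -> [-23, -20, -41, 1]
  [29, 48, -16, 33, 3, -39, -34, -41] -> [-16, -39, -34, -41] -> [-41, -34, -39, -16] -> [-40, -33, -38, -15] -> [-37, -30, -35, -12]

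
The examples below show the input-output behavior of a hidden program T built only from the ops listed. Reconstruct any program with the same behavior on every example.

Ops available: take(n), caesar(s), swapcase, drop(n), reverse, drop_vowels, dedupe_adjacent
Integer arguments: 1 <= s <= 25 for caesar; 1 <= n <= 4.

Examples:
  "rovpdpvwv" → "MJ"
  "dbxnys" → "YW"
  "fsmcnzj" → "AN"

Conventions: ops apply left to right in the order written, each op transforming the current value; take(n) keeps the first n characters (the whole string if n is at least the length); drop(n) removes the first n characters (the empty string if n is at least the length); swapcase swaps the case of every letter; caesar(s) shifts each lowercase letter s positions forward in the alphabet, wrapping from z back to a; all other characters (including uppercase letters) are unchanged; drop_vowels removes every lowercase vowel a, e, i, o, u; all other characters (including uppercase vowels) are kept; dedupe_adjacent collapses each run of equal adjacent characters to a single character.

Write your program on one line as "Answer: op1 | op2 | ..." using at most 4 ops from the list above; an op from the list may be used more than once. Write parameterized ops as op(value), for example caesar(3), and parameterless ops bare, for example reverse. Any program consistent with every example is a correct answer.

caesar(21) | take(3) | take(2) | swapcase

Check, running the answer program on each example:
  "rovpdpvwv" -> "mjqkykqrq" -> "mjq" -> "mj" -> "MJ"
  "dbxnys" -> "ywsitn" -> "yws" -> "yw" -> "YW"
  "fsmcnzj" -> "anhxiue" -> "anh" -> "an" -> "AN"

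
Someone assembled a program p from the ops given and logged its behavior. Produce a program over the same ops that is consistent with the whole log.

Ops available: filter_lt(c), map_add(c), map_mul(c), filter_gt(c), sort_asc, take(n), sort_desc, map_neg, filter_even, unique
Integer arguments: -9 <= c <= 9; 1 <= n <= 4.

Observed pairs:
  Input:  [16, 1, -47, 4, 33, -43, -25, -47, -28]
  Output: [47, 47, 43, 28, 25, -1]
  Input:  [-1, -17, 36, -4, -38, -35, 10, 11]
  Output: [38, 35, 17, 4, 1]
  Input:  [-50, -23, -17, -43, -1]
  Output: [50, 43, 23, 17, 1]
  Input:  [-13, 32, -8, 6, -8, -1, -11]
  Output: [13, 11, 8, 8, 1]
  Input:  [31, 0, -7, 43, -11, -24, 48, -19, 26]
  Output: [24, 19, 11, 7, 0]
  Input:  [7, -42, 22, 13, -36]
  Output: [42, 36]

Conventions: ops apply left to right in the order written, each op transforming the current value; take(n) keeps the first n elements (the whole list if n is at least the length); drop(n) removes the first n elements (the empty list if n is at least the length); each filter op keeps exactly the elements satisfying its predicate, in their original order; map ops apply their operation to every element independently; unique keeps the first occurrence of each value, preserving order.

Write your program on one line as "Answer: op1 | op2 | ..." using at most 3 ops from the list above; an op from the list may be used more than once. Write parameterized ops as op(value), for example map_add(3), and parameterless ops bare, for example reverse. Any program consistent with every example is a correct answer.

filter_lt(3) | map_neg | sort_desc

Check, running the answer program on each example:
  [16, 1, -47, 4, 33, -43, -25, -47, -28] -> [1, -47, -43, -25, -47, -28] -> [-1, 47, 43, 25, 47, 28] -> [47, 47, 43, 28, 25, -1]
  [-1, -17, 36, -4, -38, -35, 10, 11] -> [-1, -17, -4, -38, -35] -> [1, 17, 4, 38, 35] -> [38, 35, 17, 4, 1]
  [-50, -23, -17, -43, -1] -> [-50, -23, -17, -43, -1] -> [50, 23, 17, 43, 1] -> [50, 43, 23, 17, 1]
  [-13, 32, -8, 6, -8, -1, -11] -> [-13, -8, -8, -1, -11] -> [13, 8, 8, 1, 11] -> [13, 11, 8, 8, 1]
  [31, 0, -7, 43, -11, -24, 48, -19, 26] -> [0, -7, -11, -24, -19] -> [0, 7, 11, 24, 19] -> [24, 19, 11, 7, 0]
  [7, -42, 22, 13, -36] -> [-42, -36] -> [42, 36] -> [42, 36]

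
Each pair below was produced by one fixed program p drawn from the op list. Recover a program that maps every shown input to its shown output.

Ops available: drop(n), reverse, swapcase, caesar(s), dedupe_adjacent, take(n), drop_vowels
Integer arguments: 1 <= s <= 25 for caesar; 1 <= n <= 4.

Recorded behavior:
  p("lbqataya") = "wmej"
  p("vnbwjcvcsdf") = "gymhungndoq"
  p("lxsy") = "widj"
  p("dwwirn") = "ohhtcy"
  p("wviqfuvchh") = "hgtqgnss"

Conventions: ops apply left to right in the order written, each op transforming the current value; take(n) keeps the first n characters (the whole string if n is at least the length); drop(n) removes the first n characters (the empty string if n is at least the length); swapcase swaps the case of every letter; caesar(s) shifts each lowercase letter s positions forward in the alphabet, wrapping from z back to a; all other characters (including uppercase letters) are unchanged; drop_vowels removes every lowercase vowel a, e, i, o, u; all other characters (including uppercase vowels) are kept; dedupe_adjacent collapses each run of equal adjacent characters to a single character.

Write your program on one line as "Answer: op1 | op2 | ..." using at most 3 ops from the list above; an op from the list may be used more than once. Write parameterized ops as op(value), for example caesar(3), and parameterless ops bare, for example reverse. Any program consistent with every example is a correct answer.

caesar(14) | drop_vowels | caesar(23)

Check, running the answer program on each example:
  "lbqataya" -> "zpeohomo" -> "zphm" -> "wmej"
  "vnbwjcvcsdf" -> "jbpkxqjqgrt" -> "jbpkxqjqgrt" -> "gymhungndoq"
  "lxsy" -> "zlgm" -> "zlgm" -> "widj"
  "dwwirn" -> "rkkwfb" -> "rkkwfb" -> "ohhtcy"
  "wviqfuvchh" -> "kjwetijqvv" -> "kjwtjqvv" -> "hgtqgnss"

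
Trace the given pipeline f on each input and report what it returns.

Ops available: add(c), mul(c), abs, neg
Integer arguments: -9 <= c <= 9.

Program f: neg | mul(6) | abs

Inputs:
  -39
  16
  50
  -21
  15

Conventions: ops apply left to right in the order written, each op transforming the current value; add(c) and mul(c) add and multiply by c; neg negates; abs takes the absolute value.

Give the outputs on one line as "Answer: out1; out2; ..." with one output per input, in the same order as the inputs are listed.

Execution, op by op:
  -39 -> 39 -> 234 -> 234
  16 -> -16 -> -96 -> 96
  50 -> -50 -> -300 -> 300
  -21 -> 21 -> 126 -> 126
  15 -> -15 -> -90 -> 90

234; 96; 300; 126; 90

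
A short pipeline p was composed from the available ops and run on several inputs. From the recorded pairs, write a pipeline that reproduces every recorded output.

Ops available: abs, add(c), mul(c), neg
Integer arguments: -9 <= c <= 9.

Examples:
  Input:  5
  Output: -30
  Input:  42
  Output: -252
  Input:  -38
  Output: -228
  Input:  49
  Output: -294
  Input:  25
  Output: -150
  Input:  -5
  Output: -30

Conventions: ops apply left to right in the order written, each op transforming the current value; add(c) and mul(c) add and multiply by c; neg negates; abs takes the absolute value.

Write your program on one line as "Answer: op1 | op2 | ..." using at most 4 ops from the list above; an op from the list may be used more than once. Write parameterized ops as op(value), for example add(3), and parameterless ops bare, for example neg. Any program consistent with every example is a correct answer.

neg | abs | mul(-6)

Check, running the answer program on each example:
  5 -> -5 -> 5 -> -30
  42 -> -42 -> 42 -> -252
  -38 -> 38 -> 38 -> -228
  49 -> -49 -> 49 -> -294
  25 -> -25 -> 25 -> -150
  -5 -> 5 -> 5 -> -30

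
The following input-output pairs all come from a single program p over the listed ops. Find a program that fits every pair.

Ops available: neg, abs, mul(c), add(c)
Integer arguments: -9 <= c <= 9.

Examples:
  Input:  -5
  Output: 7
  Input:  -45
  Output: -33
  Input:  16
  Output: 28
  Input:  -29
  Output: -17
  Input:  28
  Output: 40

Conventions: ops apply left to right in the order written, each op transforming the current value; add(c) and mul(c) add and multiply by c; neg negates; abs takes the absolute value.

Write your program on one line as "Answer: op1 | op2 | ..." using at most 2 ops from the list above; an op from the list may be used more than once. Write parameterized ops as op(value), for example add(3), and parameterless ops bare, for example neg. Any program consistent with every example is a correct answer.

add(8) | add(4)

Check, running the answer program on each example:
  -5 -> 3 -> 7
  -45 -> -37 -> -33
  16 -> 24 -> 28
  -29 -> -21 -> -17
  28 -> 36 -> 40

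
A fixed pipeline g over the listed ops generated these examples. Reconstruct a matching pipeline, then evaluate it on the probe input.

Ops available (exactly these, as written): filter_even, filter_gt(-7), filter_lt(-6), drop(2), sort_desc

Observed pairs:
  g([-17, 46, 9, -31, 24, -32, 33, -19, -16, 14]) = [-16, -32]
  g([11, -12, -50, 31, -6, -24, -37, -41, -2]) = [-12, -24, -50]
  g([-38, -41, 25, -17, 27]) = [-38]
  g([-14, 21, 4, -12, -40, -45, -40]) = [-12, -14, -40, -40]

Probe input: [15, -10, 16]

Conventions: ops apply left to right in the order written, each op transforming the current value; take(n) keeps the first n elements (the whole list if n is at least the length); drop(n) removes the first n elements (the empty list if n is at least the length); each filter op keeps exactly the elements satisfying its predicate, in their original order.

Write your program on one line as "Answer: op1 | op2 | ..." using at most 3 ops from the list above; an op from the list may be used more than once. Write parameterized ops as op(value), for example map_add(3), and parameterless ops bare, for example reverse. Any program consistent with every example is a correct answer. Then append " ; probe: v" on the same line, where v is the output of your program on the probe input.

filter_even | sort_desc | filter_lt(-6) ; probe: [-10]

Check, running the answer program on each example:
  [-17, 46, 9, -31, 24, -32, 33, -19, -16, 14] -> [46, 24, -32, -16, 14] -> [46, 24, 14, -16, -32] -> [-16, -32]
  [11, -12, -50, 31, -6, -24, -37, -41, -2] -> [-12, -50, -6, -24, -2] -> [-2, -6, -12, -24, -50] -> [-12, -24, -50]
  [-38, -41, 25, -17, 27] -> [-38] -> [-38] -> [-38]
  [-14, 21, 4, -12, -40, -45, -40] -> [-14, 4, -12, -40, -40] -> [4, -12, -14, -40, -40] -> [-12, -14, -40, -40]
  probe: [15, -10, 16] -> [-10, 16] -> [16, -10] -> [-10]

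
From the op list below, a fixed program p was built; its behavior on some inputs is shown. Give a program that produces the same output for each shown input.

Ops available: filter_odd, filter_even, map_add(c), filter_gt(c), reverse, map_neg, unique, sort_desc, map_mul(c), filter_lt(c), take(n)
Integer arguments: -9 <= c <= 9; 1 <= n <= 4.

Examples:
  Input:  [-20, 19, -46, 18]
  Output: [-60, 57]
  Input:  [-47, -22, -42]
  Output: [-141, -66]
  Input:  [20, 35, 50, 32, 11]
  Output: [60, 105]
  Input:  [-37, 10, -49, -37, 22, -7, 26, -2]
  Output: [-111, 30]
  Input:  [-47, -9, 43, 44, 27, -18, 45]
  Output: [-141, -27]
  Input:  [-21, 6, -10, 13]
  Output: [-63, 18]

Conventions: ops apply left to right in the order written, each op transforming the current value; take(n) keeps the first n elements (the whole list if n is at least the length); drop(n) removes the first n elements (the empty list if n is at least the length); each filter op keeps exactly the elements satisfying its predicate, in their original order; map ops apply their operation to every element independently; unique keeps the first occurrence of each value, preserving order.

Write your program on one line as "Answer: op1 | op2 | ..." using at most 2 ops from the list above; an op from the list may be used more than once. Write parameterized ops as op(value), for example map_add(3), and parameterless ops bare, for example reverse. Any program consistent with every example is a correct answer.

take(2) | map_mul(3)

Check, running the answer program on each example:
  [-20, 19, -46, 18] -> [-20, 19] -> [-60, 57]
  [-47, -22, -42] -> [-47, -22] -> [-141, -66]
  [20, 35, 50, 32, 11] -> [20, 35] -> [60, 105]
  [-37, 10, -49, -37, 22, -7, 26, -2] -> [-37, 10] -> [-111, 30]
  [-47, -9, 43, 44, 27, -18, 45] -> [-47, -9] -> [-141, -27]
  [-21, 6, -10, 13] -> [-21, 6] -> [-63, 18]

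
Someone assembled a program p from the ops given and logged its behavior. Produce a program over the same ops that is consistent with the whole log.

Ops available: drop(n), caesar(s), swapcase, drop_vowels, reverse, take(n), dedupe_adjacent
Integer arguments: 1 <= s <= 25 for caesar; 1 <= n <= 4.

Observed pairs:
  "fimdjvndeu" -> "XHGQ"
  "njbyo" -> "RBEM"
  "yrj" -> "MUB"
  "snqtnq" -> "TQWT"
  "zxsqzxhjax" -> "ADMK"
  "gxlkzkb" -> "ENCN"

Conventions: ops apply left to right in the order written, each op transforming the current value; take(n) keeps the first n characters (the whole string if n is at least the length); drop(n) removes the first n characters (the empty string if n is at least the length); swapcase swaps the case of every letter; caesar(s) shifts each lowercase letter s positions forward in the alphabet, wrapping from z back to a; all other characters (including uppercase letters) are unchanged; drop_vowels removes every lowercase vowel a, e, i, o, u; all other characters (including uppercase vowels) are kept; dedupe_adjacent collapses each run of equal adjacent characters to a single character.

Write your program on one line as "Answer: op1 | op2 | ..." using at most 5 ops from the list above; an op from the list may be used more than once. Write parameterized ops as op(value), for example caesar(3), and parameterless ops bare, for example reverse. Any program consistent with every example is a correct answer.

reverse | caesar(3) | take(4) | swapcase

Check, running the answer program on each example:
  "fimdjvndeu" -> "uednvjdmif" -> "xhgqymgpli" -> "xhgq" -> "XHGQ"
  "njbyo" -> "oybjn" -> "rbemq" -> "rbem" -> "RBEM"
  "yrj" -> "jry" -> "mub" -> "mub" -> "MUB"
  "snqtnq" -> "qntqns" -> "tqwtqv" -> "tqwt" -> "TQWT"
  "zxsqzxhjax" -> "xajhxzqsxz" -> "admkactvac" -> "admk" -> "ADMK"
  "gxlkzkb" -> "bkzklxg" -> "encnoaj" -> "encn" -> "ENCN"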